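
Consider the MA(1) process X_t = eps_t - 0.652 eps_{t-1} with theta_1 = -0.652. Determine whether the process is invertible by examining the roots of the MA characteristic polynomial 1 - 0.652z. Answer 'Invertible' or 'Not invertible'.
\text{Invertible}

The MA(q) characteristic polynomial is P(z) = 1 - 0.652z.
Invertibility requires all roots to lie outside the unit circle, i.e. |z| > 1 for every root.
This is linear in z: 1 + (-0.652) z = 0  =>  z = -1/(-0.652) = 1.533742,  |z| = 1.533742.
Moduli of all roots: 1.5337.
All moduli strictly greater than 1? Yes.
Verdict: Invertible.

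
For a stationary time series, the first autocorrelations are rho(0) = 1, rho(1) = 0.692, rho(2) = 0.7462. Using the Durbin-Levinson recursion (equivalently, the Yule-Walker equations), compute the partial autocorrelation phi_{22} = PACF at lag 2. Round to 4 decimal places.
\phi_{22} = 0.5130

The PACF at lag k is phi_{kk}, the last component of the solution
to the Yule-Walker system G_k phi = r_k where
  (G_k)_{ij} = rho(|i - j|), (r_k)_i = rho(i), i,j = 1..k.
Equivalently, Durbin-Levinson gives phi_{kk} iteratively:
  phi_{11} = rho(1)
  phi_{kk} = [rho(k) - sum_{j=1..k-1} phi_{k-1,j} rho(k-j)]
            / [1 - sum_{j=1..k-1} phi_{k-1,j} rho(j)],
  phi_{k,j} = phi_{k-1,j} - phi_{kk} phi_{k-1,k-j},  j = 1..k-1.
Step k = 1:
  phi_11 = rho(1) = 0.692.
Step k = 2:
  phi_22 = [rho(2) - phi_11 rho(1)] / [1 - phi_11 rho(1)] = [0.7462 - (0.692)(0.692)] / [1 - (0.692)(0.692)]
         = 0.267336 / 0.521136 = 0.513.
Therefore phi_{22} = 0.5130.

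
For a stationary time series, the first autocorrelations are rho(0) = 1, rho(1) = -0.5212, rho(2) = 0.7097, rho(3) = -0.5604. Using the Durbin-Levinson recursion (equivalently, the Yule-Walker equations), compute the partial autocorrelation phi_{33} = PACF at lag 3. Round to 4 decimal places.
\phi_{33} = -0.2140

The PACF at lag k is phi_{kk}, the last component of the solution
to the Yule-Walker system G_k phi = r_k where
  (G_k)_{ij} = rho(|i - j|), (r_k)_i = rho(i), i,j = 1..k.
Equivalently, Durbin-Levinson gives phi_{kk} iteratively:
  phi_{11} = rho(1)
  phi_{kk} = [rho(k) - sum_{j=1..k-1} phi_{k-1,j} rho(k-j)]
            / [1 - sum_{j=1..k-1} phi_{k-1,j} rho(j)],
  phi_{k,j} = phi_{k-1,j} - phi_{kk} phi_{k-1,k-j},  j = 1..k-1.
Step k = 1:
  phi_11 = rho(1) = -0.5212.
Step k = 2:
  phi_22 = [rho(2) - phi_11 rho(1)] / [1 - phi_11 rho(1)] = [0.7097 - (-0.5212)(-0.5212)] / [1 - (-0.5212)(-0.5212)]
         = 0.43805056 / 0.72835056 = 0.601428.
  Update: phi_21 = phi_11 - phi_22 phi_11 = -0.5212 - (0.601428)(-0.5212) = -0.207736.
Step k = 3:
  phi_33 = [rho(3) - phi_21 rho(2) - phi_22 rho(1)] / [1 - phi_21 rho(1) - phi_22 rho(2)]
    numerator   = -0.5604 - (-0.207736)(0.7097) - (0.601428)(-0.5212) = -0.09950565
    denominator = 1 - (-0.207736)(-0.5212) - (0.601428)(0.7097) = 0.4648946
  phi_33 = -0.09950565 / 0.4648946 = -0.214.
Therefore phi_{33} = -0.2140.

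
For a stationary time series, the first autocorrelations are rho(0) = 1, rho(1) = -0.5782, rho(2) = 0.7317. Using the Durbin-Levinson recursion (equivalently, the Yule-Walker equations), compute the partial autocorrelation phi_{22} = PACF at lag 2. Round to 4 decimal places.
\phi_{22} = 0.5970

The PACF at lag k is phi_{kk}, the last component of the solution
to the Yule-Walker system G_k phi = r_k where
  (G_k)_{ij} = rho(|i - j|), (r_k)_i = rho(i), i,j = 1..k.
Equivalently, Durbin-Levinson gives phi_{kk} iteratively:
  phi_{11} = rho(1)
  phi_{kk} = [rho(k) - sum_{j=1..k-1} phi_{k-1,j} rho(k-j)]
            / [1 - sum_{j=1..k-1} phi_{k-1,j} rho(j)],
  phi_{k,j} = phi_{k-1,j} - phi_{kk} phi_{k-1,k-j},  j = 1..k-1.
Step k = 1:
  phi_11 = rho(1) = -0.5782.
Step k = 2:
  phi_22 = [rho(2) - phi_11 rho(1)] / [1 - phi_11 rho(1)] = [0.7317 - (-0.5782)(-0.5782)] / [1 - (-0.5782)(-0.5782)]
         = 0.39738476 / 0.66568476 = 0.597.
Therefore phi_{22} = 0.5970.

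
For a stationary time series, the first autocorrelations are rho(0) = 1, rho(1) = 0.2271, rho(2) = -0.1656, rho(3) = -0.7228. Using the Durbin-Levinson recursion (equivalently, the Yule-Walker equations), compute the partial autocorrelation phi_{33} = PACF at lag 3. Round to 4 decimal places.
\phi_{33} = -0.6950

The PACF at lag k is phi_{kk}, the last component of the solution
to the Yule-Walker system G_k phi = r_k where
  (G_k)_{ij} = rho(|i - j|), (r_k)_i = rho(i), i,j = 1..k.
Equivalently, Durbin-Levinson gives phi_{kk} iteratively:
  phi_{11} = rho(1)
  phi_{kk} = [rho(k) - sum_{j=1..k-1} phi_{k-1,j} rho(k-j)]
            / [1 - sum_{j=1..k-1} phi_{k-1,j} rho(j)],
  phi_{k,j} = phi_{k-1,j} - phi_{kk} phi_{k-1,k-j},  j = 1..k-1.
Step k = 1:
  phi_11 = rho(1) = 0.2271.
Step k = 2:
  phi_22 = [rho(2) - phi_11 rho(1)] / [1 - phi_11 rho(1)] = [-0.1656 - (0.2271)(0.2271)] / [1 - (0.2271)(0.2271)]
         = -0.21717441 / 0.94842559 = -0.228984.
  Update: phi_21 = phi_11 - phi_22 phi_11 = 0.2271 - (-0.228984)(0.2271) = 0.279102.
Step k = 3:
  phi_33 = [rho(3) - phi_21 rho(2) - phi_22 rho(1)] / [1 - phi_21 rho(1) - phi_22 rho(2)]
    numerator   = -0.7228 - (0.279102)(-0.1656) - (-0.228984)(0.2271) = -0.62457836
    denominator = 1 - (0.279102)(0.2271) - (-0.228984)(-0.1656) = 0.8986961
  phi_33 = -0.62457836 / 0.8986961 = -0.695.
Therefore phi_{33} = -0.6950.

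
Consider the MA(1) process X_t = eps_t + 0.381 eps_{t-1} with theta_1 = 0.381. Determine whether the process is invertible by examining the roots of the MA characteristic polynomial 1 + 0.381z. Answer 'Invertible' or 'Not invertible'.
\text{Invertible}

The MA(q) characteristic polynomial is P(z) = 1 + 0.381z.
Invertibility requires all roots to lie outside the unit circle, i.e. |z| > 1 for every root.
This is linear in z: 1 + (0.381) z = 0  =>  z = -1/(0.381) = -2.624672,  |z| = 2.624672.
Moduli of all roots: 2.6247.
All moduli strictly greater than 1? Yes.
Verdict: Invertible.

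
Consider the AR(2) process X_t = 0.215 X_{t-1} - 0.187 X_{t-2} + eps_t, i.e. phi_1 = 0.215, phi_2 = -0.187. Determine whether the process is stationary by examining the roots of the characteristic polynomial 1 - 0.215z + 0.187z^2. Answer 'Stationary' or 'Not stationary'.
\text{Stationary}

The AR(p) characteristic polynomial is P(z) = 1 - 0.215z + 0.187z^2.
Stationarity requires all roots to lie outside the unit circle, i.e. |z| > 1 for every root.
Set 1 + (-0.215) z + (0.187) z^2 = 0, i.e. a z^2 + b z + c = 0 with a = 0.187, b = -0.215, c = 1.
Discriminant D = b^2 - 4ac = (-0.215)^2 - 4*(0.187)*1 = 0.046225 - (0.748) = -0.701775.
D < 0, so the roots are the complex-conjugate pair z = (-b +/- i sqrt(-D)) / (2a) = 0.5749 +/- 2.2399i.
For a conjugate pair |z|^2 = z * conj(z) = (product of roots) = c/a = 1/(0.187) = 5.347594, so |z| = sqrt(5.347594) = 2.3125 for both roots.
Moduli of all roots: 2.3125, 2.3125.
All moduli strictly greater than 1? Yes.
Verdict: Stationary.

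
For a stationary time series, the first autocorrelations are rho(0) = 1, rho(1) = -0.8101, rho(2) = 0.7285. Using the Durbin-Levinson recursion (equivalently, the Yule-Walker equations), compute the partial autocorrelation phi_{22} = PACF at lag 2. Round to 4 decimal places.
\phi_{22} = 0.2102

The PACF at lag k is phi_{kk}, the last component of the solution
to the Yule-Walker system G_k phi = r_k where
  (G_k)_{ij} = rho(|i - j|), (r_k)_i = rho(i), i,j = 1..k.
Equivalently, Durbin-Levinson gives phi_{kk} iteratively:
  phi_{11} = rho(1)
  phi_{kk} = [rho(k) - sum_{j=1..k-1} phi_{k-1,j} rho(k-j)]
            / [1 - sum_{j=1..k-1} phi_{k-1,j} rho(j)],
  phi_{k,j} = phi_{k-1,j} - phi_{kk} phi_{k-1,k-j},  j = 1..k-1.
Step k = 1:
  phi_11 = rho(1) = -0.8101.
Step k = 2:
  phi_22 = [rho(2) - phi_11 rho(1)] / [1 - phi_11 rho(1)] = [0.7285 - (-0.8101)(-0.8101)] / [1 - (-0.8101)(-0.8101)]
         = 0.07223799 / 0.34373799 = 0.2102.
Therefore phi_{22} = 0.2102.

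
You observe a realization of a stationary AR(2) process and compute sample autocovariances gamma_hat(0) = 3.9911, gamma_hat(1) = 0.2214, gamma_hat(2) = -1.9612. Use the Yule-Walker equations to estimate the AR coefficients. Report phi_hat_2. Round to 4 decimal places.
\hat\phi_{2} = -0.4960

The Yule-Walker equations for an AR(p) process read, in matrix form,
  Gamma_p phi = r_p,   with   (Gamma_p)_{ij} = gamma(|i - j|),
                       (r_p)_i = gamma(i),   i,j = 1..p.
Substitute the sample gammas (Toeplitz matrix and right-hand side of size 2):
  Gamma_p = [[3.9911, 0.2214], [0.2214, 3.9911]]
  r_p     = [0.2214, -1.9612]
Written out:
  3.9911 phi_1 + 0.2214 phi_2 = 0.2214
  0.2214 phi_1 + 3.9911 phi_2 = -1.9612
Solve by Cramer's rule:
  det = gamma(0)^2 - gamma(1)^2 = (3.9911)^2 - (0.2214)^2 = 15.92887921 - 0.04901796 = 15.87986125
  phi_hat_1 = [gamma(1) gamma(0) - gamma(1) gamma(2)] / det = [(0.2214)(3.9911) - (0.2214)(-1.9612)] / 15.87986125 = 1.31783922 / 15.87986125 = 0.083
  phi_hat_2 = [gamma(0) gamma(2) - gamma(1)^2] / det = [(3.9911)(-1.9612) - (0.2214)^2] / 15.87986125 = -7.87636328 / 15.87986125 = -0.496
So phi_hat = [0.0830, -0.4960].
Therefore phi_hat_2 = -0.4960.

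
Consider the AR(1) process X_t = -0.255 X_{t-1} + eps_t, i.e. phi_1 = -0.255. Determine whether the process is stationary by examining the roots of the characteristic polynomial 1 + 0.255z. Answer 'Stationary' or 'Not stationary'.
\text{Stationary}

The AR(p) characteristic polynomial is P(z) = 1 + 0.255z.
Stationarity requires all roots to lie outside the unit circle, i.e. |z| > 1 for every root.
This is linear in z: 1 + (0.255) z = 0  =>  z = -1/(0.255) = -3.921569,  |z| = 3.921569.
Moduli of all roots: 3.9216.
All moduli strictly greater than 1? Yes.
Verdict: Stationary.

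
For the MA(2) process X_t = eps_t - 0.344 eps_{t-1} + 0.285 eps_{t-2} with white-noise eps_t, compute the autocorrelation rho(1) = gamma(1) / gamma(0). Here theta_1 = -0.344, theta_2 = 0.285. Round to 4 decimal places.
\rho(1) = -0.3685

For an MA(q) process with theta_0 = 1, the autocovariance is
  gamma(k) = sigma^2 * sum_{i=0..q-k} theta_i * theta_{i+k},
and rho(k) = gamma(k) / gamma(0). Sigma^2 cancels.
  numerator   = (1)*(-0.344) + (-0.344)*(0.285) = -0.44204.
  denominator = (1)^2 + (-0.344)^2 + (0.285)^2 = 1.199561.
  rho(1) = -0.44204 / 1.199561 = -0.3685.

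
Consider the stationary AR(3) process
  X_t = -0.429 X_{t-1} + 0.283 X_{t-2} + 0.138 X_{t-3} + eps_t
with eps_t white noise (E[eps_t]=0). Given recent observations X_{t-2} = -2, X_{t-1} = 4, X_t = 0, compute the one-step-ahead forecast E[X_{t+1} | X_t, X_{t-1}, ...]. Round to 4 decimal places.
E[X_{t+1} \mid \mathcal F_t] = 0.8560

For an AR(p) model X_t = c + sum_i phi_i X_{t-i} + eps_t, the
one-step-ahead conditional mean is
  E[X_{t+1} | X_t, ...] = c + sum_i phi_i X_{t+1-i}.
Substitute known values:
  E[X_{t+1} | ...] = (-0.429) * (0) + (0.283) * (4) + (0.138) * (-2)
                   = 0.8560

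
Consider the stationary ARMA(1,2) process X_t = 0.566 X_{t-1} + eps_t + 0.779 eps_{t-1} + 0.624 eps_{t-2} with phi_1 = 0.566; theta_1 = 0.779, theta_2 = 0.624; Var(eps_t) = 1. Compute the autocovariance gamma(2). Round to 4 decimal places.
\gamma(2) = 3.3444

Multiply the model equation by X_{t-k} and take expectations. With theta_0 = psi_0 = 1 and psi_j the MA(infinity) weights, this gives
  gamma(k) - sum_i phi_i gamma(k-i) = c_k,
  c_k = sigma^2 * sum_{j=k..q} theta_j psi_{j-k}   (c_k = 0 for k > q),
using gamma(-m) = gamma(m).
psi-weights needed (psi_j = theta_j + sum_i phi_i psi_{j-i}):
  psi_1 = theta_1 + phi_1 = 0.779 + (0.566) = 1.345
  psi_2 = theta_2 + phi_1 psi_1 = 0.624 + (0.566)(1.345) = 1.38527
Right-hand sides:
  c_0 = sigma^2 (1 + theta_1 psi_1 + theta_2 psi_2) = 1 * (1 + (0.779)(1.345) + (0.624)(1.38527)) = 1 * 2.912163 = 2.912163
  c_1 = sigma^2 (theta_1 + theta_2 psi_1) = 1 * (0.779 + (0.624)(1.345)) = 1.61828
  c_2 = sigma^2 theta_2 = 1 * (0.624) = 0.624
Equations for k = 0 and k = 1 (AR order 1):
  gamma(0) = phi_1 gamma(1) + c_0
  gamma(1) = phi_1 gamma(0) + c_1
Substituting the second into the first: gamma(0) (1 - phi_1^2) = c_0 + phi_1 c_1, so
  gamma(0) = (c_0 + phi_1 c_1) / (1 - phi_1^2) = (2.912163 + (0.566)(1.61828)) / (1 - (0.566)^2) = 3.82811 / 0.679644 = 5.632522.
  gamma(1) = phi_1 gamma(0) + c_1 = (0.566)(5.632522) + (1.61828) = 4.806288.
For k = 2: gamma(2) = phi_1 gamma(1) + c_2
  = (0.566)(4.806288) + (0.624) = 3.344359.
Therefore gamma(2) = 3.3444 (to 4 decimal places).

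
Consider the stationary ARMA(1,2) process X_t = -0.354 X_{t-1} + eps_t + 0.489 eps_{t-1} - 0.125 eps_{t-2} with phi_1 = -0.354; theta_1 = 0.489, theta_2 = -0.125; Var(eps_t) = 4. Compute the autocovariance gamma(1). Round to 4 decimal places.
\gamma(1) = 0.3984

Multiply the model equation by X_{t-k} and take expectations. With theta_0 = psi_0 = 1 and psi_j the MA(infinity) weights, this gives
  gamma(k) - sum_i phi_i gamma(k-i) = c_k,
  c_k = sigma^2 * sum_{j=k..q} theta_j psi_{j-k}   (c_k = 0 for k > q),
using gamma(-m) = gamma(m).
psi-weights needed (psi_j = theta_j + sum_i phi_i psi_{j-i}):
  psi_1 = theta_1 + phi_1 = 0.489 + (-0.354) = 0.135
  psi_2 = theta_2 + phi_1 psi_1 = -0.125 + (-0.354)(0.135) = -0.17279
Right-hand sides:
  c_0 = sigma^2 (1 + theta_1 psi_1 + theta_2 psi_2) = 4 * (1 + (0.489)(0.135) + (-0.125)(-0.17279)) = 4 * 1.087614 = 4.350455
  c_1 = sigma^2 (theta_1 + theta_2 psi_1) = 4 * (0.489 + (-0.125)(0.135)) = 1.8885
  c_2 = sigma^2 theta_2 = 4 * (-0.125) = -0.5
Equations for k = 0 and k = 1 (AR order 1):
  gamma(0) = phi_1 gamma(1) + c_0
  gamma(1) = phi_1 gamma(0) + c_1
Substituting the second into the first: gamma(0) (1 - phi_1^2) = c_0 + phi_1 c_1, so
  gamma(0) = (c_0 + phi_1 c_1) / (1 - phi_1^2) = (4.350455 + (-0.354)(1.8885)) / (1 - (-0.354)^2) = 3.681926 / 0.874684 = 4.209436.
  gamma(1) = phi_1 gamma(0) + c_1 = (-0.354)(4.209436) + (1.8885) = 0.39836.
Therefore gamma(1) = 0.3984 (to 4 decimal places).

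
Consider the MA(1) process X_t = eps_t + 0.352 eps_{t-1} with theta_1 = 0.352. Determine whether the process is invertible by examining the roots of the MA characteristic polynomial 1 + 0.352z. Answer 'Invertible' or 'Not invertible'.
\text{Invertible}

The MA(q) characteristic polynomial is P(z) = 1 + 0.352z.
Invertibility requires all roots to lie outside the unit circle, i.e. |z| > 1 for every root.
This is linear in z: 1 + (0.352) z = 0  =>  z = -1/(0.352) = -2.840909,  |z| = 2.840909.
Moduli of all roots: 2.8409.
All moduli strictly greater than 1? Yes.
Verdict: Invertible.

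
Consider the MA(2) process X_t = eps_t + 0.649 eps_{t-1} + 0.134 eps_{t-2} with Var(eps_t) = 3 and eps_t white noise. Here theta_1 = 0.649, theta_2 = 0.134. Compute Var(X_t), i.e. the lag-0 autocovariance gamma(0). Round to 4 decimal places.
\gamma(0) = 4.3175

For an MA(q) process X_t = eps_t + sum_i theta_i eps_{t-i} with
Var(eps_t) = sigma^2, the variance is
  gamma(0) = sigma^2 * (1 + sum_i theta_i^2).
  sum_i theta_i^2 = (0.649)^2 + (0.134)^2 = 0.421201 + 0.017956 = 0.439157.
  gamma(0) = 3 * (1 + 0.439157) = 3 * 1.439157 = 4.317471, which rounds to 4.3175.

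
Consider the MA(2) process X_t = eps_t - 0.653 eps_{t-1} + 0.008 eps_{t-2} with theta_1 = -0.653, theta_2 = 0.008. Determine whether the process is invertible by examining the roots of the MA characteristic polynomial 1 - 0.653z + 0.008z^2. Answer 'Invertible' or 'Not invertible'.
\text{Invertible}

The MA(q) characteristic polynomial is P(z) = 1 - 0.653z + 0.008z^2.
Invertibility requires all roots to lie outside the unit circle, i.e. |z| > 1 for every root.
Set 1 + (-0.653) z + (0.008) z^2 = 0, i.e. a z^2 + b z + c = 0 with a = 0.008, b = -0.653, c = 1.
Discriminant D = b^2 - 4ac = (-0.653)^2 - 4*(0.008)*1 = 0.426409 - (0.032) = 0.394409.
D >= 0, so the roots are real: z = (-b +/- sqrt(D)) / (2a) = (0.653 +/- 0.62802) / (0.016).
  z_1 = (0.653 + 0.62802) / (0.016) = 80.0637,   |z_1| = 80.0637.
  z_2 = (0.653 - 0.62802) / (0.016) = 1.5613,   |z_2| = 1.5613.
Moduli of all roots: 80.0637, 1.5613.
All moduli strictly greater than 1? Yes.
Verdict: Invertible.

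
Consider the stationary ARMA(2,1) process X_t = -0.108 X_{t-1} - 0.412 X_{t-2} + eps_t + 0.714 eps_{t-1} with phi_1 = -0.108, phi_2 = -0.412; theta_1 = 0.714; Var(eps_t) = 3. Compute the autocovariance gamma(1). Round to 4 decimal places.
\gamma(1) = 1.1276

Multiply the model equation by X_{t-k} and take expectations. With theta_0 = psi_0 = 1 and psi_j the MA(infinity) weights, this gives
  gamma(k) - sum_i phi_i gamma(k-i) = c_k,
  c_k = sigma^2 * sum_{j=k..q} theta_j psi_{j-k}   (c_k = 0 for k > q),
using gamma(-m) = gamma(m).
psi-weights needed (psi_j = theta_j + sum_i phi_i psi_{j-i}):
  psi_1 = theta_1 + phi_1 = 0.714 + (-0.108) = 0.606
Right-hand sides:
  c_0 = sigma^2 (1 + theta_1 psi_1) = 3 * (1 + (0.714)(0.606)) = 3 * 1.432684 = 4.298052
  c_1 = sigma^2 theta_1 = 3 * (0.714) = 2.142
  c_2 = 0
Equations for k = 0, 1, 2 (AR order 2, c_2 = 0):
  (E0) gamma(0) = phi_1 gamma(1) + phi_2 gamma(2) + c_0
  (E1) gamma(1) = phi_1 gamma(0) + phi_2 gamma(1) + c_1
  (E2) gamma(2) = phi_1 gamma(1) + phi_2 gamma(0)
From (E1): gamma(1) = A gamma(0) + B with
  A = phi_1 / (1 - phi_2) = -0.108 / 1.412 = -0.076487,   B = c_1 / (1 - phi_2) = 2.142 / 1.412 = 1.516997.
Insert (E2) into (E0): gamma(0) (1 - phi_2^2) = phi_1 (1 + phi_2) gamma(1) + c_0.
  phi_1 (1 + phi_2) = (-0.108)(0.588) = -0.063504,   1 - phi_2^2 = 0.830256.
Replace gamma(1) by A gamma(0) + B and collect gamma(0):
  gamma(0) [0.830256 - (-0.063504)(-0.076487)] = (-0.063504)(1.516997) + 4.298052
  gamma(0) * 0.825399 = 4.201717
  gamma(0) = 4.201717 / 0.825399 = 5.090529.
  gamma(1) = A gamma(0) + B = (-0.076487)(5.090529) + (1.516997) = 1.127637.
Therefore gamma(1) = 1.1276 (to 4 decimal places).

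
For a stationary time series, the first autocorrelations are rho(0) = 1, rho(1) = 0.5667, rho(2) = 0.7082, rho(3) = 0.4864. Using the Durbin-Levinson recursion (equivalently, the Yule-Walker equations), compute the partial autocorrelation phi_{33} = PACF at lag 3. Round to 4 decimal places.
\phi_{33} = -0.0201

The PACF at lag k is phi_{kk}, the last component of the solution
to the Yule-Walker system G_k phi = r_k where
  (G_k)_{ij} = rho(|i - j|), (r_k)_i = rho(i), i,j = 1..k.
Equivalently, Durbin-Levinson gives phi_{kk} iteratively:
  phi_{11} = rho(1)
  phi_{kk} = [rho(k) - sum_{j=1..k-1} phi_{k-1,j} rho(k-j)]
            / [1 - sum_{j=1..k-1} phi_{k-1,j} rho(j)],
  phi_{k,j} = phi_{k-1,j} - phi_{kk} phi_{k-1,k-j},  j = 1..k-1.
Step k = 1:
  phi_11 = rho(1) = 0.5667.
Step k = 2:
  phi_22 = [rho(2) - phi_11 rho(1)] / [1 - phi_11 rho(1)] = [0.7082 - (0.5667)(0.5667)] / [1 - (0.5667)(0.5667)]
         = 0.38705111 / 0.67885111 = 0.570156.
  Update: phi_21 = phi_11 - phi_22 phi_11 = 0.5667 - (0.570156)(0.5667) = 0.243593.
Step k = 3:
  phi_33 = [rho(3) - phi_21 rho(2) - phi_22 rho(1)] / [1 - phi_21 rho(1) - phi_22 rho(2)]
    numerator   = 0.4864 - (0.243593)(0.7082) - (0.570156)(0.5667) = -0.0092197
    denominator = 1 - (0.243593)(0.5667) - (0.570156)(0.7082) = 0.45817155
  phi_33 = -0.0092197 / 0.45817155 = -0.0201.
Therefore phi_{33} = -0.0201.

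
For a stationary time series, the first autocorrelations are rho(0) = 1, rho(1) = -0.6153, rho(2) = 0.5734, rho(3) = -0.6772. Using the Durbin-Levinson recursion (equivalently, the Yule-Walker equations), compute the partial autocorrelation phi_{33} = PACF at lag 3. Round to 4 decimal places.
\phi_{33} = -0.4321

The PACF at lag k is phi_{kk}, the last component of the solution
to the Yule-Walker system G_k phi = r_k where
  (G_k)_{ij} = rho(|i - j|), (r_k)_i = rho(i), i,j = 1..k.
Equivalently, Durbin-Levinson gives phi_{kk} iteratively:
  phi_{11} = rho(1)
  phi_{kk} = [rho(k) - sum_{j=1..k-1} phi_{k-1,j} rho(k-j)]
            / [1 - sum_{j=1..k-1} phi_{k-1,j} rho(j)],
  phi_{k,j} = phi_{k-1,j} - phi_{kk} phi_{k-1,k-j},  j = 1..k-1.
Step k = 1:
  phi_11 = rho(1) = -0.6153.
Step k = 2:
  phi_22 = [rho(2) - phi_11 rho(1)] / [1 - phi_11 rho(1)] = [0.5734 - (-0.6153)(-0.6153)] / [1 - (-0.6153)(-0.6153)]
         = 0.19480591 / 0.62140591 = 0.313492.
  Update: phi_21 = phi_11 - phi_22 phi_11 = -0.6153 - (0.313492)(-0.6153) = -0.422408.
Step k = 3:
  phi_33 = [rho(3) - phi_21 rho(2) - phi_22 rho(1)] / [1 - phi_21 rho(1) - phi_22 rho(2)]
    numerator   = -0.6772 - (-0.422408)(0.5734) - (0.313492)(-0.6153) = -0.24209936
    denominator = 1 - (-0.422408)(-0.6153) - (0.313492)(0.5734) = 0.56033578
  phi_33 = -0.24209936 / 0.56033578 = -0.4321.
Therefore phi_{33} = -0.4321.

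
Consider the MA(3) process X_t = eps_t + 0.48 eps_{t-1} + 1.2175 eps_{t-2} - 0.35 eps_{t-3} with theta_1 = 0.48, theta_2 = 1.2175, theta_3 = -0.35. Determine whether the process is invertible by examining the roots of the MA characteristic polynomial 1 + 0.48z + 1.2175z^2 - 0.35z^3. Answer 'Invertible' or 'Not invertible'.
\text{Not invertible}

The MA(q) characteristic polynomial is P(z) = 1 + 0.48z + 1.2175z^2 - 0.35z^3.
Invertibility requires all roots to lie outside the unit circle, i.e. |z| > 1 for every root.
Degree 3: look for a simple real root z0 first, then factor out (1 - z/z0) and solve the remaining quadratic.
Testing z0 = 4: P(4) = 1 + (0.48)(4) + (1.2175)(4)^2 + (-0.35)(4)^3
  = 1 + (1.92) + (19.48) + (-22.4) = 0.  So z_0 = 4 is a root, |z_0| = 4.
Divide out the factor (1 - 0.25 z) = (1 - z/z0) (since 1/z0 = 0.25):
  P(z) = (1 - 0.25 z)(1 + (0.73) z + (1.4) z^2)
  [check: z-coef 0.73 - (0.25) = 0.48; z^2-coef 1.4 - (0.25)(0.73) = 1.2175; z^3-coef -(0.25)(1.4) = -0.35.]
Remaining roots from the quadratic factor 1 + (0.73) z + (1.4) z^2:
  Set 1 + (0.73) z + (1.4) z^2 = 0, i.e. a z^2 + b z + c = 0 with a = 1.4, b = 0.73, c = 1.
  Discriminant D = b^2 - 4ac = (0.73)^2 - 4*(1.4)*1 = 0.5329 - (5.6) = -5.0671.
  D < 0, so the roots are the complex-conjugate pair z = (-b +/- i sqrt(-D)) / (2a) = -0.2607 +/- 0.8039i.
  For a conjugate pair |z|^2 = z * conj(z) = (product of roots) = c/a = 1/(1.4) = 0.714286, so |z| = sqrt(0.714286) = 0.8452 for both roots.
Moduli of all roots: 4.0000, 0.8452, 0.8452.
All moduli strictly greater than 1? No.
Verdict: Not invertible.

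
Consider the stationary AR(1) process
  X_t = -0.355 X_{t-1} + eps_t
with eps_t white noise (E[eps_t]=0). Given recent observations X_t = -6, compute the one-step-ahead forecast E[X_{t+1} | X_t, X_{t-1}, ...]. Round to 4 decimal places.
E[X_{t+1} \mid \mathcal F_t] = 2.1300

For an AR(p) model X_t = c + sum_i phi_i X_{t-i} + eps_t, the
one-step-ahead conditional mean is
  E[X_{t+1} | X_t, ...] = c + sum_i phi_i X_{t+1-i}.
Substitute known values:
  E[X_{t+1} | ...] = (-0.355) * (-6)
                   = 2.1300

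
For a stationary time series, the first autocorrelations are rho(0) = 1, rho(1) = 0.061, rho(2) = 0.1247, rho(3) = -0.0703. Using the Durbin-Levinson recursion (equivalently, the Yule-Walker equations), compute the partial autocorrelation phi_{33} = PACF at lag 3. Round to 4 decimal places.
\phi_{33} = -0.0860

The PACF at lag k is phi_{kk}, the last component of the solution
to the Yule-Walker system G_k phi = r_k where
  (G_k)_{ij} = rho(|i - j|), (r_k)_i = rho(i), i,j = 1..k.
Equivalently, Durbin-Levinson gives phi_{kk} iteratively:
  phi_{11} = rho(1)
  phi_{kk} = [rho(k) - sum_{j=1..k-1} phi_{k-1,j} rho(k-j)]
            / [1 - sum_{j=1..k-1} phi_{k-1,j} rho(j)],
  phi_{k,j} = phi_{k-1,j} - phi_{kk} phi_{k-1,k-j},  j = 1..k-1.
Step k = 1:
  phi_11 = rho(1) = 0.061.
Step k = 2:
  phi_22 = [rho(2) - phi_11 rho(1)] / [1 - phi_11 rho(1)] = [0.1247 - (0.061)(0.061)] / [1 - (0.061)(0.061)]
         = 0.120979 / 0.996279 = 0.121431.
  Update: phi_21 = phi_11 - phi_22 phi_11 = 0.061 - (0.121431)(0.061) = 0.053593.
Step k = 3:
  phi_33 = [rho(3) - phi_21 rho(2) - phi_22 rho(1)] / [1 - phi_21 rho(1) - phi_22 rho(2)]
    numerator   = -0.0703 - (0.053593)(0.1247) - (0.121431)(0.061) = -0.08439029
    denominator = 1 - (0.053593)(0.061) - (0.121431)(0.1247) = 0.98158842
  phi_33 = -0.08439029 / 0.98158842 = -0.086.
Therefore phi_{33} = -0.0860.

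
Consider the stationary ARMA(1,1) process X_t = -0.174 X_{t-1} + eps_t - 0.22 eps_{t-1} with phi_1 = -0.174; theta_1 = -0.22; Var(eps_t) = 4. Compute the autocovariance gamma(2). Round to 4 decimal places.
\gamma(2) = 0.2936

Multiply the model equation by X_{t-k} and take expectations. With theta_0 = psi_0 = 1 and psi_j the MA(infinity) weights, this gives
  gamma(k) - sum_i phi_i gamma(k-i) = c_k,
  c_k = sigma^2 * sum_{j=k..q} theta_j psi_{j-k}   (c_k = 0 for k > q),
using gamma(-m) = gamma(m).
psi-weights needed (psi_j = theta_j + sum_i phi_i psi_{j-i}):
  psi_1 = theta_1 + phi_1 = -0.22 + (-0.174) = -0.394
Right-hand sides:
  c_0 = sigma^2 (1 + theta_1 psi_1) = 4 * (1 + (-0.22)(-0.394)) = 4 * 1.08668 = 4.34672
  c_1 = sigma^2 theta_1 = 4 * (-0.22) = -0.88
  c_2 = 0
Equations for k = 0 and k = 1 (AR order 1):
  gamma(0) = phi_1 gamma(1) + c_0
  gamma(1) = phi_1 gamma(0) + c_1
Substituting the second into the first: gamma(0) (1 - phi_1^2) = c_0 + phi_1 c_1, so
  gamma(0) = (c_0 + phi_1 c_1) / (1 - phi_1^2) = (4.34672 + (-0.174)(-0.88)) / (1 - (-0.174)^2) = 4.49984 / 0.969724 = 4.640331.
  gamma(1) = phi_1 gamma(0) + c_1 = (-0.174)(4.640331) + (-0.88) = -1.687418.
For k = 2 (> q): gamma(2) = phi_1 gamma(1) = (-0.174)(-1.687418) = 0.293611.
Therefore gamma(2) = 0.2936 (to 4 decimal places).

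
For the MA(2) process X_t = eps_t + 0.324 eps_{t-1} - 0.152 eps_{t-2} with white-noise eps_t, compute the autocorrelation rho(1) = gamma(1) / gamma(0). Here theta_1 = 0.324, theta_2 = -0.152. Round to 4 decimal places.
\rho(1) = 0.2436

For an MA(q) process with theta_0 = 1, the autocovariance is
  gamma(k) = sigma^2 * sum_{i=0..q-k} theta_i * theta_{i+k},
and rho(k) = gamma(k) / gamma(0). Sigma^2 cancels.
  numerator   = (1)*(0.324) + (0.324)*(-0.152) = 0.274752.
  denominator = (1)^2 + (0.324)^2 + (-0.152)^2 = 1.12808.
  rho(1) = 0.274752 / 1.12808 = 0.2436.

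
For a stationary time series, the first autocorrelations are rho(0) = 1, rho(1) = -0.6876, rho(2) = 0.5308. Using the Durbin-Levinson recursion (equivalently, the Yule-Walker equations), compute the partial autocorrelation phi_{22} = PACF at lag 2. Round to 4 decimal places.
\phi_{22} = 0.1100

The PACF at lag k is phi_{kk}, the last component of the solution
to the Yule-Walker system G_k phi = r_k where
  (G_k)_{ij} = rho(|i - j|), (r_k)_i = rho(i), i,j = 1..k.
Equivalently, Durbin-Levinson gives phi_{kk} iteratively:
  phi_{11} = rho(1)
  phi_{kk} = [rho(k) - sum_{j=1..k-1} phi_{k-1,j} rho(k-j)]
            / [1 - sum_{j=1..k-1} phi_{k-1,j} rho(j)],
  phi_{k,j} = phi_{k-1,j} - phi_{kk} phi_{k-1,k-j},  j = 1..k-1.
Step k = 1:
  phi_11 = rho(1) = -0.6876.
Step k = 2:
  phi_22 = [rho(2) - phi_11 rho(1)] / [1 - phi_11 rho(1)] = [0.5308 - (-0.6876)(-0.6876)] / [1 - (-0.6876)(-0.6876)]
         = 0.05800624 / 0.52720624 = 0.11.
Therefore phi_{22} = 0.1100.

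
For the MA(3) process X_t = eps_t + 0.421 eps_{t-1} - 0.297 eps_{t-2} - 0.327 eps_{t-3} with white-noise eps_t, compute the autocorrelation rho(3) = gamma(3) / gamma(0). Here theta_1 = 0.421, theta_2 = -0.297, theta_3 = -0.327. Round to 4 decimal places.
\rho(3) = -0.2383

For an MA(q) process with theta_0 = 1, the autocovariance is
  gamma(k) = sigma^2 * sum_{i=0..q-k} theta_i * theta_{i+k},
and rho(k) = gamma(k) / gamma(0). Sigma^2 cancels.
  numerator   = (1)*(-0.327) = -0.327.
  denominator = (1)^2 + (0.421)^2 + (-0.297)^2 + (-0.327)^2 = 1.372379.
  rho(3) = -0.327 / 1.372379 = -0.2383.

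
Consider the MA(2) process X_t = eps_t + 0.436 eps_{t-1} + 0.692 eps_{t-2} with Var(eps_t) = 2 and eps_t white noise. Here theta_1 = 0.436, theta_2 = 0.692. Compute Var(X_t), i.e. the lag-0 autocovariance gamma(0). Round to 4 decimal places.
\gamma(0) = 3.3379

For an MA(q) process X_t = eps_t + sum_i theta_i eps_{t-i} with
Var(eps_t) = sigma^2, the variance is
  gamma(0) = sigma^2 * (1 + sum_i theta_i^2).
  sum_i theta_i^2 = (0.436)^2 + (0.692)^2 = 0.190096 + 0.478864 = 0.66896.
  gamma(0) = 2 * (1 + 0.66896) = 2 * 1.66896 = 3.33792, which rounds to 3.3379.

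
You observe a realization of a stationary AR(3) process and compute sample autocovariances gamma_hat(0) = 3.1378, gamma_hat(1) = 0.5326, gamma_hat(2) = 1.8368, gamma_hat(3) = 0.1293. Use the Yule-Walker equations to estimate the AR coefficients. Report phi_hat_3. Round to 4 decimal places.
\hat\phi_{3} = -0.1510

The Yule-Walker equations for an AR(p) process read, in matrix form,
  Gamma_p phi = r_p,   with   (Gamma_p)_{ij} = gamma(|i - j|),
                       (r_p)_i = gamma(i),   i,j = 1..p.
Substitute the sample gammas (Toeplitz matrix and right-hand side of size 3):
  Gamma_p = [[3.1378, 0.5326, 1.8368], [0.5326, 3.1378, 0.5326], [1.8368, 0.5326, 3.1378]]
  r_p     = [0.5326, 1.8368, 0.1293]
Written out (R1..R3):
  (R1) 3.1378 phi_1 + 0.5326 phi_2 + 1.8368 phi_3 = 0.5326
  (R2) 0.5326 phi_1 + 3.1378 phi_2 + 0.5326 phi_3 = 1.8368
  (R3) 1.8368 phi_1 + 0.5326 phi_2 + 3.1378 phi_3 = 0.1293
Gaussian elimination:
  R2 <- R2 - (0.5326/3.1378) R1 = R2 - (0.169737) R1:  3.047398 phi_2 + 0.220828 phi_3 = 1.746398
  R3 <- R3 - (1.8368/3.1378) R1 = R3 - (0.585378) R1:  0.220828 phi_2 + 2.062577 phi_3 = -0.182472
  R3 <- R3 - (0.220828/3.047398) R2 = R3 - (0.072464) R2:  2.046575 phi_3 = -0.309024
Back-substitution:
  phi_hat_3 = -0.309024 / 2.046575 = -0.150996
  phi_hat_2 = (1.746398 - (0.220828)(-0.150996)) / 3.047398 = 0.58402
  phi_hat_1 = (0.5326 - (0.5326)(0.58402) - (1.8368)(-0.150996)) / 3.1378 = 0.158997
So phi_hat = [0.1590, 0.5840, -0.1510].
Therefore phi_hat_3 = -0.1510.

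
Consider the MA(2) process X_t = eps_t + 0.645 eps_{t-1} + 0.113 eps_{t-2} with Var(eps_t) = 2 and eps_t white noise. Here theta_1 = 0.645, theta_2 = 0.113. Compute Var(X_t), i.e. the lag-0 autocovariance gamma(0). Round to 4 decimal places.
\gamma(0) = 2.8576

For an MA(q) process X_t = eps_t + sum_i theta_i eps_{t-i} with
Var(eps_t) = sigma^2, the variance is
  gamma(0) = sigma^2 * (1 + sum_i theta_i^2).
  sum_i theta_i^2 = (0.645)^2 + (0.113)^2 = 0.416025 + 0.012769 = 0.428794.
  gamma(0) = 2 * (1 + 0.428794) = 2 * 1.428794 = 2.857588, which rounds to 2.8576.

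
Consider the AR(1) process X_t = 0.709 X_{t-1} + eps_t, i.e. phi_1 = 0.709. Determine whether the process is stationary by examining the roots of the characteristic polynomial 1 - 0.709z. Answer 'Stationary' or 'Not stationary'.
\text{Stationary}

The AR(p) characteristic polynomial is P(z) = 1 - 0.709z.
Stationarity requires all roots to lie outside the unit circle, i.e. |z| > 1 for every root.
This is linear in z: 1 + (-0.709) z = 0  =>  z = -1/(-0.709) = 1.410437,  |z| = 1.410437.
Moduli of all roots: 1.4104.
All moduli strictly greater than 1? Yes.
Verdict: Stationary.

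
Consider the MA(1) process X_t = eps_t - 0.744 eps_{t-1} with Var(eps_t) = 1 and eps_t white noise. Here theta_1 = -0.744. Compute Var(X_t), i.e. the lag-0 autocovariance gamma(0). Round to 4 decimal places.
\gamma(0) = 1.5535

For an MA(q) process X_t = eps_t + sum_i theta_i eps_{t-i} with
Var(eps_t) = sigma^2, the variance is
  gamma(0) = sigma^2 * (1 + sum_i theta_i^2).
  sum_i theta_i^2 = (-0.744)^2 = 0.553536.
  gamma(0) = 1 * (1 + 0.553536) = 1 * 1.553536 = 1.553536, which rounds to 1.5535.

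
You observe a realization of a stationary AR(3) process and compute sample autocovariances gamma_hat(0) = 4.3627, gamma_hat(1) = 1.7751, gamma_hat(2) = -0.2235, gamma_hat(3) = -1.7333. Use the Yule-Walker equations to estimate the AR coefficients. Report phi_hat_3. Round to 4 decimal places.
\hat\phi_{3} = -0.3410

The Yule-Walker equations for an AR(p) process read, in matrix form,
  Gamma_p phi = r_p,   with   (Gamma_p)_{ij} = gamma(|i - j|),
                       (r_p)_i = gamma(i),   i,j = 1..p.
Substitute the sample gammas (Toeplitz matrix and right-hand side of size 3):
  Gamma_p = [[4.3627, 1.7751, -0.2235], [1.7751, 4.3627, 1.7751], [-0.2235, 1.7751, 4.3627]]
  r_p     = [1.7751, -0.2235, -1.7333]
Written out (R1..R3):
  (R1) 4.3627 phi_1 + 1.7751 phi_2 - 0.2235 phi_3 = 1.7751
  (R2) 1.7751 phi_1 + 4.3627 phi_2 + 1.7751 phi_3 = -0.2235
  (R3) -0.2235 phi_1 + 1.7751 phi_2 + 4.3627 phi_3 = -1.7333
Gaussian elimination:
  R2 <- R2 - (1.7751/4.3627) R1 = R2 - (0.406881) R1:  3.640445 phi_2 + 1.866038 phi_3 = -0.945755
  R3 <- R3 - (-0.2235/4.3627) R1 = R3 - (-0.05123) R1:  1.866038 phi_2 + 4.35125 phi_3 = -1.642362
  R3 <- R3 - (1.866038/3.640445) R2 = R3 - (0.512585) R2:  3.394747 phi_3 = -1.157582
Back-substitution:
  phi_hat_3 = -1.157582 / 3.394747 = -0.340992
  phi_hat_2 = (-0.945755 - (1.866038)(-0.340992)) / 3.640445 = -0.085003
  phi_hat_1 = (1.7751 - (1.7751)(-0.085003) - (-0.2235)(-0.340992)) / 4.3627 = 0.423998
So phi_hat = [0.4240, -0.0850, -0.3410].
Therefore phi_hat_3 = -0.3410.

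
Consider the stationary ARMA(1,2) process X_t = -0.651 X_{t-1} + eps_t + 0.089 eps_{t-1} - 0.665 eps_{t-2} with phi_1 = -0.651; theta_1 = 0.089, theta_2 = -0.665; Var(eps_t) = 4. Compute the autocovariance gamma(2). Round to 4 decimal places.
\gamma(2) = -1.3711

Multiply the model equation by X_{t-k} and take expectations. With theta_0 = psi_0 = 1 and psi_j the MA(infinity) weights, this gives
  gamma(k) - sum_i phi_i gamma(k-i) = c_k,
  c_k = sigma^2 * sum_{j=k..q} theta_j psi_{j-k}   (c_k = 0 for k > q),
using gamma(-m) = gamma(m).
psi-weights needed (psi_j = theta_j + sum_i phi_i psi_{j-i}):
  psi_1 = theta_1 + phi_1 = 0.089 + (-0.651) = -0.562
  psi_2 = theta_2 + phi_1 psi_1 = -0.665 + (-0.651)(-0.562) = -0.299138
Right-hand sides:
  c_0 = sigma^2 (1 + theta_1 psi_1 + theta_2 psi_2) = 4 * (1 + (0.089)(-0.562) + (-0.665)(-0.299138)) = 4 * 1.148909 = 4.595635
  c_1 = sigma^2 (theta_1 + theta_2 psi_1) = 4 * (0.089 + (-0.665)(-0.562)) = 1.85092
  c_2 = sigma^2 theta_2 = 4 * (-0.665) = -2.66
Equations for k = 0 and k = 1 (AR order 1):
  gamma(0) = phi_1 gamma(1) + c_0
  gamma(1) = phi_1 gamma(0) + c_1
Substituting the second into the first: gamma(0) (1 - phi_1^2) = c_0 + phi_1 c_1, so
  gamma(0) = (c_0 + phi_1 c_1) / (1 - phi_1^2) = (4.595635 + (-0.651)(1.85092)) / (1 - (-0.651)^2) = 3.390686 / 0.576199 = 5.884575.
  gamma(1) = phi_1 gamma(0) + c_1 = (-0.651)(5.884575) + (1.85092) = -1.979938.
For k = 2: gamma(2) = phi_1 gamma(1) + c_2
  = (-0.651)(-1.979938) + (-2.66) = -1.37106.
Therefore gamma(2) = -1.3711 (to 4 decimal places).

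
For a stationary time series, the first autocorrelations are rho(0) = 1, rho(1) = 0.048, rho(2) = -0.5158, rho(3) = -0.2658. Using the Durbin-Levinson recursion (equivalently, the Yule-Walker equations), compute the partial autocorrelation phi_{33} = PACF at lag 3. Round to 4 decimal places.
\phi_{33} = -0.2790

The PACF at lag k is phi_{kk}, the last component of the solution
to the Yule-Walker system G_k phi = r_k where
  (G_k)_{ij} = rho(|i - j|), (r_k)_i = rho(i), i,j = 1..k.
Equivalently, Durbin-Levinson gives phi_{kk} iteratively:
  phi_{11} = rho(1)
  phi_{kk} = [rho(k) - sum_{j=1..k-1} phi_{k-1,j} rho(k-j)]
            / [1 - sum_{j=1..k-1} phi_{k-1,j} rho(j)],
  phi_{k,j} = phi_{k-1,j} - phi_{kk} phi_{k-1,k-j},  j = 1..k-1.
Step k = 1:
  phi_11 = rho(1) = 0.048.
Step k = 2:
  phi_22 = [rho(2) - phi_11 rho(1)] / [1 - phi_11 rho(1)] = [-0.5158 - (0.048)(0.048)] / [1 - (0.048)(0.048)]
         = -0.518104 / 0.997696 = -0.5193.
  Update: phi_21 = phi_11 - phi_22 phi_11 = 0.048 - (-0.5193)(0.048) = 0.072926.
Step k = 3:
  phi_33 = [rho(3) - phi_21 rho(2) - phi_22 rho(1)] / [1 - phi_21 rho(1) - phi_22 rho(2)]
    numerator   = -0.2658 - (0.072926)(-0.5158) - (-0.5193)(0.048) = -0.20325813
    denominator = 1 - (0.072926)(0.048) - (-0.5193)(-0.5158) = 0.72864435
  phi_33 = -0.20325813 / 0.72864435 = -0.279.
Therefore phi_{33} = -0.2790.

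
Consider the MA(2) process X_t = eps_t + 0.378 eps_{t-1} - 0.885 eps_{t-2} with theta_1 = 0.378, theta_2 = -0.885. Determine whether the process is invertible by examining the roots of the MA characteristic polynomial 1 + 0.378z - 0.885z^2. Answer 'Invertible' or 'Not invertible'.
\text{Not invertible}

The MA(q) characteristic polynomial is P(z) = 1 + 0.378z - 0.885z^2.
Invertibility requires all roots to lie outside the unit circle, i.e. |z| > 1 for every root.
Set 1 + (0.378) z + (-0.885) z^2 = 0, i.e. a z^2 + b z + c = 0 with a = -0.885, b = 0.378, c = 1.
Discriminant D = b^2 - 4ac = (0.378)^2 - 4*(-0.885)*1 = 0.142884 - (-3.54) = 3.682884.
D >= 0, so the roots are real: z = (-b +/- sqrt(D)) / (2a) = (-0.378 +/- 1.919084) / (-1.77).
  z_1 = (-0.378 + 1.919084) / (-1.77) = -0.8707,   |z_1| = 0.8707.
  z_2 = (-0.378 - 1.919084) / (-1.77) = 1.2978,   |z_2| = 1.2978.
Moduli of all roots: 0.8707, 1.2978.
All moduli strictly greater than 1? No.
Verdict: Not invertible.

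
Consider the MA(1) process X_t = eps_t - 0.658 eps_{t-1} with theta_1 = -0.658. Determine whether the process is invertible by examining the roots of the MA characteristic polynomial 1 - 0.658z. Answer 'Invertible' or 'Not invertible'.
\text{Invertible}

The MA(q) characteristic polynomial is P(z) = 1 - 0.658z.
Invertibility requires all roots to lie outside the unit circle, i.e. |z| > 1 for every root.
This is linear in z: 1 + (-0.658) z = 0  =>  z = -1/(-0.658) = 1.519757,  |z| = 1.519757.
Moduli of all roots: 1.5198.
All moduli strictly greater than 1? Yes.
Verdict: Invertible.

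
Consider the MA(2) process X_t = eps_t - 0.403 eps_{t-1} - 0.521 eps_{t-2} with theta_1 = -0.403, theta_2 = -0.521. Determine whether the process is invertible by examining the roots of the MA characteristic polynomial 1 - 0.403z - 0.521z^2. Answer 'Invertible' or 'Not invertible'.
\text{Invertible}

The MA(q) characteristic polynomial is P(z) = 1 - 0.403z - 0.521z^2.
Invertibility requires all roots to lie outside the unit circle, i.e. |z| > 1 for every root.
Set 1 + (-0.403) z + (-0.521) z^2 = 0, i.e. a z^2 + b z + c = 0 with a = -0.521, b = -0.403, c = 1.
Discriminant D = b^2 - 4ac = (-0.403)^2 - 4*(-0.521)*1 = 0.162409 - (-2.084) = 2.246409.
D >= 0, so the roots are real: z = (-b +/- sqrt(D)) / (2a) = (0.403 +/- 1.498803) / (-1.042).
  z_1 = (0.403 + 1.498803) / (-1.042) = -1.8251,   |z_1| = 1.8251.
  z_2 = (0.403 - 1.498803) / (-1.042) = 1.0516,   |z_2| = 1.0516.
Moduli of all roots: 1.8251, 1.0516.
All moduli strictly greater than 1? Yes.
Verdict: Invertible.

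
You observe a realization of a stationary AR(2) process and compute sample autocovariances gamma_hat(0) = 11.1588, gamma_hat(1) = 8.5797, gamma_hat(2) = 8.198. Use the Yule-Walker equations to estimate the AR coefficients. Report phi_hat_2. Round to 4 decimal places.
\hat\phi_{2} = 0.3510

The Yule-Walker equations for an AR(p) process read, in matrix form,
  Gamma_p phi = r_p,   with   (Gamma_p)_{ij} = gamma(|i - j|),
                       (r_p)_i = gamma(i),   i,j = 1..p.
Substitute the sample gammas (Toeplitz matrix and right-hand side of size 2):
  Gamma_p = [[11.1588, 8.5797], [8.5797, 11.1588]]
  r_p     = [8.5797, 8.198]
Written out:
  11.1588 phi_1 + 8.5797 phi_2 = 8.5797
  8.5797 phi_1 + 11.1588 phi_2 = 8.198
Solve by Cramer's rule:
  det = gamma(0)^2 - gamma(1)^2 = (11.1588)^2 - (8.5797)^2 = 124.51881744 - 73.61125209 = 50.90756535
  phi_hat_1 = [gamma(1) gamma(0) - gamma(1) gamma(2)] / det = [(8.5797)(11.1588) - (8.5797)(8.198)] / 50.90756535 = 25.40277576 / 50.90756535 = 0.499
  phi_hat_2 = [gamma(0) gamma(2) - gamma(1)^2] / det = [(11.1588)(8.198) - (8.5797)^2] / 50.90756535 = 17.86859031 / 50.90756535 = 0.351
So phi_hat = [0.4990, 0.3510].
Therefore phi_hat_2 = 0.3510.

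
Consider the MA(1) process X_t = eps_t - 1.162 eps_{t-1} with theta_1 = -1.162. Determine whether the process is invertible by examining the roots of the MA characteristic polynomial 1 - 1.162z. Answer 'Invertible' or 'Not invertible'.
\text{Not invertible}

The MA(q) characteristic polynomial is P(z) = 1 - 1.162z.
Invertibility requires all roots to lie outside the unit circle, i.e. |z| > 1 for every root.
This is linear in z: 1 + (-1.162) z = 0  =>  z = -1/(-1.162) = 0.860585,  |z| = 0.860585.
Moduli of all roots: 0.8606.
All moduli strictly greater than 1? No.
Verdict: Not invertible.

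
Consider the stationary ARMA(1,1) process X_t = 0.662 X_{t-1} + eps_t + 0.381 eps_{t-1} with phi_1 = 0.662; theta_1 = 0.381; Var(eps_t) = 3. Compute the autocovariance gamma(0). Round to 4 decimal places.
\gamma(0) = 8.8095

Multiply the model equation by X_{t-k} and take expectations. With theta_0 = psi_0 = 1 and psi_j the MA(infinity) weights, this gives
  gamma(k) - sum_i phi_i gamma(k-i) = c_k,
  c_k = sigma^2 * sum_{j=k..q} theta_j psi_{j-k}   (c_k = 0 for k > q),
using gamma(-m) = gamma(m).
psi-weights needed (psi_j = theta_j + sum_i phi_i psi_{j-i}):
  psi_1 = theta_1 + phi_1 = 0.381 + (0.662) = 1.043
Right-hand sides:
  c_0 = sigma^2 (1 + theta_1 psi_1) = 3 * (1 + (0.381)(1.043)) = 3 * 1.397383 = 4.192149
  c_1 = sigma^2 theta_1 = 3 * (0.381) = 1.143
  c_2 = 0
Equations for k = 0 and k = 1 (AR order 1):
  gamma(0) = phi_1 gamma(1) + c_0
  gamma(1) = phi_1 gamma(0) + c_1
Substituting the second into the first: gamma(0) (1 - phi_1^2) = c_0 + phi_1 c_1, so
  gamma(0) = (c_0 + phi_1 c_1) / (1 - phi_1^2) = (4.192149 + (0.662)(1.143)) / (1 - (0.662)^2) = 4.948815 / 0.561756 = 8.809545.
Therefore gamma(0) = 8.8095 (to 4 decimal places).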